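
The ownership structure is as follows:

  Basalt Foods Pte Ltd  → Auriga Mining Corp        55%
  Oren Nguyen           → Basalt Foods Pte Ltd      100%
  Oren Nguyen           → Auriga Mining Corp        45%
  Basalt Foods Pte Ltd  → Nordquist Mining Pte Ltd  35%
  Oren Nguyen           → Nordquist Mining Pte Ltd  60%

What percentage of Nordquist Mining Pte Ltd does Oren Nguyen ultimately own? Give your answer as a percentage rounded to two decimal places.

Oren reaches Nordquist along 2 paths.
Direct stake: 60% = 60%.
Via Basalt: 100% × 35% = 35%.
Total: 60% + 35% = 95%.
Rounded: 95.00%.

95.00%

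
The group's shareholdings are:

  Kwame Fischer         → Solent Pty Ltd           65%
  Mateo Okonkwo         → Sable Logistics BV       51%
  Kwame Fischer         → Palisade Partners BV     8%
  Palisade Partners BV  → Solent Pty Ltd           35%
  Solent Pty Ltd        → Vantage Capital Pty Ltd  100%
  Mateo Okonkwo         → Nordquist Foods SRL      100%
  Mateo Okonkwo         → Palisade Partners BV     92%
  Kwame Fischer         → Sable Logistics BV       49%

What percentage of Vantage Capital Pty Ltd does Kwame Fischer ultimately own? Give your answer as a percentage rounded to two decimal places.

67.80%

Kwame reaches Vantage along 2 paths.
Via Palisade → Solent: 8% × 35% × 100% = 2.8%.
Via Solent: 65% × 100% = 65%.
Total: 2.8% + 65% = 67.8%.
Rounded: 67.80%.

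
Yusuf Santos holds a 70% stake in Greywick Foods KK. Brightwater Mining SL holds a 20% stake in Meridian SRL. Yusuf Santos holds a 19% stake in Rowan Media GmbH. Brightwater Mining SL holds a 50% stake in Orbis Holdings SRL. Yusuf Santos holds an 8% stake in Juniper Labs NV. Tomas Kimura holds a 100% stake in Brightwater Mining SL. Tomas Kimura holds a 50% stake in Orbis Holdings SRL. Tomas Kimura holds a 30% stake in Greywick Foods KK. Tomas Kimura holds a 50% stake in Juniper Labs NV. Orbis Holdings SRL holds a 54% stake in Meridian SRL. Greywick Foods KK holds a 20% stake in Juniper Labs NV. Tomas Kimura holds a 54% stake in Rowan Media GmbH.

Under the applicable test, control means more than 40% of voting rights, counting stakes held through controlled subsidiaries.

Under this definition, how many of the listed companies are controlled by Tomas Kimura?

5

Tomas holds 54% of Rowan, so Tomas controls Rowan.
Tomas holds 100% of Brightwater, so Tomas controls Brightwater.
Brightwater and Tomas together hold 50% + 50% = 100% of Orbis, so Tomas controls Orbis.
Tomas holds 50% of Juniper, so Tomas controls Juniper.
Orbis and Brightwater together hold 54% + 20% = 74% of Meridian, so Tomas controls Meridian.
No other company's threshold is met.
Tomas controls 5 companies.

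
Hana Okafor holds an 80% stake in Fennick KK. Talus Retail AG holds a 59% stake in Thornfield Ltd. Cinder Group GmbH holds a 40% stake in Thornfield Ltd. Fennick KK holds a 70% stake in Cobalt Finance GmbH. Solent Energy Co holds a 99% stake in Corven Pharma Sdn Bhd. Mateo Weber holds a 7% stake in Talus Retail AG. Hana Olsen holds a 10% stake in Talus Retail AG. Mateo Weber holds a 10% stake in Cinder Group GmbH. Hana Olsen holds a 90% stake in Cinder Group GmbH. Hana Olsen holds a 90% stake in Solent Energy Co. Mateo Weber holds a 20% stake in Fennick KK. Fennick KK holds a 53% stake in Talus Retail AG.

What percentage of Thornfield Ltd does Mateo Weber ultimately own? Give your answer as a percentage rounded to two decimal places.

14.38%

Mateo reaches Thornfield along 3 paths.
Via Talus: 7% × 59% = 4.13%.
Via Fennick → Talus: 20% × 53% × 59% = 6.254%.
Via Cinder: 10% × 40% = 4%.
Total: 4.13% + 6.254% + 4% = 14.384%.
Rounded: 14.38%.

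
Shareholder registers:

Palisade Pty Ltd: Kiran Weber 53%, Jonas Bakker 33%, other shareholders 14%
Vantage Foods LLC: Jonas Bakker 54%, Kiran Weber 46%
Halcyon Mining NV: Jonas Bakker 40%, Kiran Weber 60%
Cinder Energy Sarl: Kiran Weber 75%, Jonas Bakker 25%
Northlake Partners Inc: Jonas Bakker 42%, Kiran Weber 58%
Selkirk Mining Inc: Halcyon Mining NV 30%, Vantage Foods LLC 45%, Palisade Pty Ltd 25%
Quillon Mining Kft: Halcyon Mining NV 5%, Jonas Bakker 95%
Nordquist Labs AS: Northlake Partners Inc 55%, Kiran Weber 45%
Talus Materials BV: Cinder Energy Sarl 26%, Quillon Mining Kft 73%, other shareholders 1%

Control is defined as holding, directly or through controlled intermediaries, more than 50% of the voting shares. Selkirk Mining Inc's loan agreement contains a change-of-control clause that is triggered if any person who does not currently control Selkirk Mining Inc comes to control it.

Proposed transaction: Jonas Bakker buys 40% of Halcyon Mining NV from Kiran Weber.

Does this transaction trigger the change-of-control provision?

The purchase adds only to Jonas's holdings (Kiran's stake shrinks), so Jonas is the only person who could newly come to control Selkirk.
Jonas holds 54% of Vantage, so Jonas controls Vantage.
Jonas holds 95% of Quillon, so Jonas controls Quillon.
Quillon holds 73% of Talus, so Jonas controls Talus.
In Selkirk, Jonas's side holds only 45%, not > 50%.
So before the transaction, Jonas does not control Selkirk.
After the purchase, Jonas's direct stake in Halcyon rises to 40% + 40% = 80%, and Kiran's stake falls to 20%.
Jonas holds 80% of Halcyon, so Jonas controls Halcyon.
Halcyon and Vantage together hold 30% + 45% = 75% of Selkirk, so Jonas controls Selkirk.
Jonas did not control Selkirk before and does after, so the clause is triggered.

Yes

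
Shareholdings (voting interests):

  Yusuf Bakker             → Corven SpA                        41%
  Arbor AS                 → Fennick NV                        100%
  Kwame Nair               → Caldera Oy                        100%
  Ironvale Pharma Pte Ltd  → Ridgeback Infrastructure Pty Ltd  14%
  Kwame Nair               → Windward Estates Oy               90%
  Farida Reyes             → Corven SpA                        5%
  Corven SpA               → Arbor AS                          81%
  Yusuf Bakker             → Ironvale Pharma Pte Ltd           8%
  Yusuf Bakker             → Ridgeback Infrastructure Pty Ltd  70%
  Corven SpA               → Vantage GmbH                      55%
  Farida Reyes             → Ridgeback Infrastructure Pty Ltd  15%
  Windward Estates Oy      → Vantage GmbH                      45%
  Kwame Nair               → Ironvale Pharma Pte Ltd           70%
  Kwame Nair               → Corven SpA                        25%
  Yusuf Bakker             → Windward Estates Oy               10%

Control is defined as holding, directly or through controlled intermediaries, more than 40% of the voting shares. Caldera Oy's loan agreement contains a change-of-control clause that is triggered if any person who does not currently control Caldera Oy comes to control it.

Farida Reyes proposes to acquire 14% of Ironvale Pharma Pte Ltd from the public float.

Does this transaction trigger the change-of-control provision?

The purchase changes only Farida's holdings, so Farida is the only person who could newly come to control Caldera.
Farida's largest direct stake is 15% in Ridgeback, which does not meet the threshold, so Farida controls no company.
Neither Farida nor any entity Farida controls holds any voting interest in Caldera.
So before the transaction, Farida does not control Caldera.
After the purchase, Farida holds 14% of Ironvale directly.
Farida's side now holds 14% of Ironvale, not > 40%, so Farida still does not control Ironvale.
After the transaction, neither Farida nor any entity Farida controls holds a voting interest in Caldera, so Farida still does not control it.
No new person acquires control, so the clause is not triggered.

No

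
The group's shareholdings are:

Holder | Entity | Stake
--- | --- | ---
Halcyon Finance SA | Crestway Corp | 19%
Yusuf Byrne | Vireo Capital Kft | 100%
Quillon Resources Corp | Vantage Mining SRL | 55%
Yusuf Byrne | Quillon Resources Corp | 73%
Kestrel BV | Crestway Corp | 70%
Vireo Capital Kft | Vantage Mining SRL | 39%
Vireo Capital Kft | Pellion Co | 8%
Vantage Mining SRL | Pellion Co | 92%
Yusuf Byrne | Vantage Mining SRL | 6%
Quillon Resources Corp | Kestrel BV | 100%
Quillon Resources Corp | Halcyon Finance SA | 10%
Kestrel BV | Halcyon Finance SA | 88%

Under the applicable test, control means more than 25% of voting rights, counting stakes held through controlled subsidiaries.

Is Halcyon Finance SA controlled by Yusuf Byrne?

Yes

Yusuf holds 73% of Quillon, so Yusuf controls Quillon.
Quillon holds 100% of Kestrel, so Yusuf controls Kestrel.
Kestrel and Quillon together hold 88% + 10% = 98% of Halcyon, so Yusuf controls Halcyon.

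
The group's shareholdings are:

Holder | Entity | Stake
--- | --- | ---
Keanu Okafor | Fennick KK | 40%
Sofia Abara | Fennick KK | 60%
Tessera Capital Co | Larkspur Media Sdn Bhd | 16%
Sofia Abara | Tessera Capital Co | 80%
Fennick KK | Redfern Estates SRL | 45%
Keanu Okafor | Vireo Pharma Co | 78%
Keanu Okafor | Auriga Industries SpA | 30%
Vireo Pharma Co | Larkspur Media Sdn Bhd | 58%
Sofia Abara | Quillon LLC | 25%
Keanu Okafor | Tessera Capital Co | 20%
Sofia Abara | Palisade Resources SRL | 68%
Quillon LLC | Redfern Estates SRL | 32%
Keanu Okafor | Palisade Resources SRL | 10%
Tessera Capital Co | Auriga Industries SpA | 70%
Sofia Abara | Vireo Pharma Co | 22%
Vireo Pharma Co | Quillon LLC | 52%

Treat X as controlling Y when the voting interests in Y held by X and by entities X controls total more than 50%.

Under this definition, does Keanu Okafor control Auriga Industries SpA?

Keanu holds 78% of Vireo, so Keanu controls Vireo.
Vireo holds 52% of Quillon, so Keanu controls Quillon.
Vireo holds 58% of Larkspur, so Keanu controls Larkspur.
In Auriga, Keanu's side holds only 30%, not > 50%.
So Keanu does not control Auriga.

No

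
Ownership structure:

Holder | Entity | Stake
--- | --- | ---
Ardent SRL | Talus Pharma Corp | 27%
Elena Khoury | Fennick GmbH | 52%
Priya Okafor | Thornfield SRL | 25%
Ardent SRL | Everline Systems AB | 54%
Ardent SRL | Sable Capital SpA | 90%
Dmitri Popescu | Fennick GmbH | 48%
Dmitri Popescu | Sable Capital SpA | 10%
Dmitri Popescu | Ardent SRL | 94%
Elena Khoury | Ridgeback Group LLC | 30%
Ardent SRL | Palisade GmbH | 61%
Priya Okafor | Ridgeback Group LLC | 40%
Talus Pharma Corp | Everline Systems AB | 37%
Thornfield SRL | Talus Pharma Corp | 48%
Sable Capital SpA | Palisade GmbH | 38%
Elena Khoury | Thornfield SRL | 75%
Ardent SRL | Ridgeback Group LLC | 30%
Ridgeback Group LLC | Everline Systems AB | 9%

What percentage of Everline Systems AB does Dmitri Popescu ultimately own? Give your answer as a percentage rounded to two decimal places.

Dmitri reaches Everline along 3 paths.
Via Ardent: 94% × 54% = 50.76%.
Via Ardent → Talus: 94% × 27% × 37% = 9.3906%.
Via Ardent → Ridgeback: 94% × 30% × 9% = 2.538%.
Total: 50.76% + 9.3906% + 2.538% = 62.6886%.
Rounded: 62.69%.

62.69%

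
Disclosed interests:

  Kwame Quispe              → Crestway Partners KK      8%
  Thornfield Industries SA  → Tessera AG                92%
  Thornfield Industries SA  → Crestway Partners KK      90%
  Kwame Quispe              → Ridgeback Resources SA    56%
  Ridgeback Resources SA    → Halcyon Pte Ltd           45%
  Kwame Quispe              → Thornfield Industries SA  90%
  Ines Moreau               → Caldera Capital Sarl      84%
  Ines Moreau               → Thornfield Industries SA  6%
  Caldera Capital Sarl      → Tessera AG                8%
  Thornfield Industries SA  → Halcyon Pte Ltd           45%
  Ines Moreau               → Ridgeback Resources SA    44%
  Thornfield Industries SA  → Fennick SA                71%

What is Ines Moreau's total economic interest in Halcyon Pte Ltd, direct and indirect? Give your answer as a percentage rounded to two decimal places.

22.50%

Ines reaches Halcyon along 2 paths.
Via Ridgeback: 44% × 45% = 19.8%.
Via Thornfield: 6% × 45% = 2.7%.
Total: 19.8% + 2.7% = 22.5%.
Rounded: 22.50%.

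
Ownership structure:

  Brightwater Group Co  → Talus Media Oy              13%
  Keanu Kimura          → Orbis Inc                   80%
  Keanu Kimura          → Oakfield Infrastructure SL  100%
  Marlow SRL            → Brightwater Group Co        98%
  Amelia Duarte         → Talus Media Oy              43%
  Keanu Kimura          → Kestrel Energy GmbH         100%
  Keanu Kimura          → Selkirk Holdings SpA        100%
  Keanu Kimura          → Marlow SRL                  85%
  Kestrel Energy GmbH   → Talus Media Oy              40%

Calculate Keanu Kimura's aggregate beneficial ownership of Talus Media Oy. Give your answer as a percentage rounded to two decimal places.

50.83%

Keanu reaches Talus along 2 paths.
Via Kestrel: 100% × 40% = 40%.
Via Marlow → Brightwater: 85% × 98% × 13% = 10.829%.
Total: 40% + 10.829% = 50.829%.
Rounded: 50.83%.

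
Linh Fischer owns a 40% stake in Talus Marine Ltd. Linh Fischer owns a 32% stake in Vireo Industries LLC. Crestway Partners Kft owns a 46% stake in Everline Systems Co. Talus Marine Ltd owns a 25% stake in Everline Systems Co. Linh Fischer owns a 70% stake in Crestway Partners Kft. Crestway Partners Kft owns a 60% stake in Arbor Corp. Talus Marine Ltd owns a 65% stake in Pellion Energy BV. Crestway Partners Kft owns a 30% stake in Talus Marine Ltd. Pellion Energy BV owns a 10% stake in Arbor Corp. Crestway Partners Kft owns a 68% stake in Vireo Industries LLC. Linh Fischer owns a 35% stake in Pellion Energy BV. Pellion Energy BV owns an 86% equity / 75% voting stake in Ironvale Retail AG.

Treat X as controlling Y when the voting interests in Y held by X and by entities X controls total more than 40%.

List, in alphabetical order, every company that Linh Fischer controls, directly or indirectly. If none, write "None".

Linh holds 70% of Crestway, so Linh controls Crestway.
Linh and Crestway together hold 32% + 68% = 100% of Vireo, so Linh controls Vireo.
Crestway and Linh together hold 30% + 40% = 70% of Talus, so Linh controls Talus.
Linh and Talus together hold 35% + 65% = 100% of Pellion, so Linh controls Pellion.
Crestway and Talus together hold 46% + 25% = 71% of Everline, so Linh controls Everline.
Pellion holds 75% of Ironvale, so Linh controls Ironvale.
Crestway and Pellion together hold 60% + 10% = 70% of Arbor, so Linh controls Arbor.

Arbor Corp, Crestway Partners Kft, Everline Systems Co, Ironvale Retail AG, Pellion Energy BV, Talus Marine Ltd, Vireo Industries LLC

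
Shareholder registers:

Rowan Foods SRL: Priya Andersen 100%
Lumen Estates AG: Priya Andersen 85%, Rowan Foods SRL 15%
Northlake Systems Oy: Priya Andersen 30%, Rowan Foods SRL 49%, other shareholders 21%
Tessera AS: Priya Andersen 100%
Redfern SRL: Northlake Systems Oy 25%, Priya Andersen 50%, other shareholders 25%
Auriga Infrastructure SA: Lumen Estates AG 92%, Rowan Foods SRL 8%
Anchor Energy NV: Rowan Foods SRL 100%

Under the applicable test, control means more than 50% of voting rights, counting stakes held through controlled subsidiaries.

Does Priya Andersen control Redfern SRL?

Yes

Priya holds 100% of Rowan, so Priya controls Rowan.
Priya and Rowan together hold 30% + 49% = 79% of Northlake, so Priya controls Northlake.
Northlake and Priya together hold 25% + 50% = 75% of Redfern, so Priya controls Redfern.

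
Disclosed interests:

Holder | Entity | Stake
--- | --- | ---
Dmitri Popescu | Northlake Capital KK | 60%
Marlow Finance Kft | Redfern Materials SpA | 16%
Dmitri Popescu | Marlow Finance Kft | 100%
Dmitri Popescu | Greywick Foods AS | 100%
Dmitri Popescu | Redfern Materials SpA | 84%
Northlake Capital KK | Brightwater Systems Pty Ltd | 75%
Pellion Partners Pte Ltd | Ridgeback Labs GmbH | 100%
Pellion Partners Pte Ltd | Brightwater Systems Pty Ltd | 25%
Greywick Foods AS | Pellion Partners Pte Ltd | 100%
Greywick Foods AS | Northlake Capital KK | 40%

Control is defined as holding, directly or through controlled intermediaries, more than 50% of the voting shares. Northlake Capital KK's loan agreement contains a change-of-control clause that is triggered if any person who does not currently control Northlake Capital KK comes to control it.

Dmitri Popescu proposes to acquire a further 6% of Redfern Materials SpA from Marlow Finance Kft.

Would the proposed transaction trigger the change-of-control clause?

No

The purchase adds only to Dmitri's holdings (Marlow's stake shrinks), so Dmitri is the only person who could newly come to control Northlake.
Dmitri holds 100% of Greywick, so Dmitri controls Greywick.
Greywick and Dmitri together hold 40% + 60% = 100% of Northlake, so Dmitri controls Northlake.
So Dmitri already controls Northlake before the transaction.
After the purchase, Dmitri's direct stake in Redfern rises to 84% + 6% = 90%, and Marlow's stake falls to 10%.
Dmitri controlled Northlake already, so this is not a new person acquiring control; every other person's position is unchanged or reduced.
No new person acquires control, so the clause is not triggered.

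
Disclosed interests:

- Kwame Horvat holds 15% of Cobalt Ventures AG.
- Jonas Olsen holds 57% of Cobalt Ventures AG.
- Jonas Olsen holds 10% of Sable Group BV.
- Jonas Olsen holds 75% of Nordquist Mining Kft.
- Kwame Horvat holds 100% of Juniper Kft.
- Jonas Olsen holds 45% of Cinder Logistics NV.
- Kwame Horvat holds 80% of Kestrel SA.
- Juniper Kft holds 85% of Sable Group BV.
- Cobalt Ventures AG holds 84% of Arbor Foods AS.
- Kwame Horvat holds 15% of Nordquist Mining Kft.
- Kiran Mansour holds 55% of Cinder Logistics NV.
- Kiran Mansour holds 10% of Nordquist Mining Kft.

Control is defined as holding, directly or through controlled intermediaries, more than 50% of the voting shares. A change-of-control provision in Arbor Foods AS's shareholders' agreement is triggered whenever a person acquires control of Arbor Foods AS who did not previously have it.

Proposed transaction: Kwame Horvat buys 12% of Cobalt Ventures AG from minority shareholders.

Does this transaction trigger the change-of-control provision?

The purchase changes only Kwame's holdings, so Kwame is the only person who could newly come to control Arbor.
Kwame holds 100% of Juniper, so Kwame controls Juniper.
Kwame holds 80% of Kestrel, so Kwame controls Kestrel.
Juniper holds 85% of Sable, so Kwame controls Sable.
Neither Kwame nor any entity Kwame controls holds any voting interest in Arbor.
So before the transaction, Kwame does not control Arbor.
After the purchase, Kwame's direct stake in Cobalt rises to 15% + 12% = 27%.
Kwame's side now holds 27% of Cobalt, not > 50%, so Kwame still does not control Cobalt.
After the transaction, neither Kwame nor any entity Kwame controls holds a voting interest in Arbor, so Kwame still does not control it.
No new person acquires control, so the clause is not triggered.

No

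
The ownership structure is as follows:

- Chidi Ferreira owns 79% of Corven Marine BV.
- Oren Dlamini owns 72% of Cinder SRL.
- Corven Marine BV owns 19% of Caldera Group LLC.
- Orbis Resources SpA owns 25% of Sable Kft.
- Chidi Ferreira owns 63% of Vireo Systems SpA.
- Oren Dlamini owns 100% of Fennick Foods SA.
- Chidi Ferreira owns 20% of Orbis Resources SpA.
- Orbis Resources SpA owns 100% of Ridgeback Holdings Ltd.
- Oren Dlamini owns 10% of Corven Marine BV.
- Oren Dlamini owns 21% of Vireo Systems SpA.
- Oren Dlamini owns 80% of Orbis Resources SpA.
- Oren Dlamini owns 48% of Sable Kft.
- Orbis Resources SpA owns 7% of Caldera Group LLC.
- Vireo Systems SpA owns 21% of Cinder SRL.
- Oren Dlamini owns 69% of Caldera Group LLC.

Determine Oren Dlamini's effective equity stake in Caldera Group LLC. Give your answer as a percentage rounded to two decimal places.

Oren reaches Caldera along 3 paths.
Via Orbis: 80% × 7% = 5.6%.
Direct stake: 69% = 69%.
Via Corven: 10% × 19% = 1.9%.
Total: 5.6% + 69% + 1.9% = 76.5%.
Rounded: 76.50%.

76.50%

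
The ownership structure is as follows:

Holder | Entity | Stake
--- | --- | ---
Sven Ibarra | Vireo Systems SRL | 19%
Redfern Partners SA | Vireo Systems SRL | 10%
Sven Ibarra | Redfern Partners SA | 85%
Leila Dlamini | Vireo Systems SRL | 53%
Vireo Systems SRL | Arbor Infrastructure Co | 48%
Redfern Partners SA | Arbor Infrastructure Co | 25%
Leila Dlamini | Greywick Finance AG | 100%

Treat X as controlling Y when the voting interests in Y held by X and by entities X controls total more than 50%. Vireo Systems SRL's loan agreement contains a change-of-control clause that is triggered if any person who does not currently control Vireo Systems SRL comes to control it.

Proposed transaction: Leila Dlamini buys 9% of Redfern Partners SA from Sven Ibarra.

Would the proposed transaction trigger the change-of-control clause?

The purchase adds only to Leila's holdings (Sven's stake shrinks), so Leila is the only person who could newly come to control Vireo.
Leila holds 53% of Vireo, so Leila controls Vireo.
So Leila already controls Vireo before the transaction.
After the purchase, Leila holds 9% of Redfern directly, and Sven's stake falls to 76%.
Leila controlled Vireo already, so this is not a new person acquiring control; every other person's position is unchanged or reduced.
No new person acquires control, so the clause is not triggered.

No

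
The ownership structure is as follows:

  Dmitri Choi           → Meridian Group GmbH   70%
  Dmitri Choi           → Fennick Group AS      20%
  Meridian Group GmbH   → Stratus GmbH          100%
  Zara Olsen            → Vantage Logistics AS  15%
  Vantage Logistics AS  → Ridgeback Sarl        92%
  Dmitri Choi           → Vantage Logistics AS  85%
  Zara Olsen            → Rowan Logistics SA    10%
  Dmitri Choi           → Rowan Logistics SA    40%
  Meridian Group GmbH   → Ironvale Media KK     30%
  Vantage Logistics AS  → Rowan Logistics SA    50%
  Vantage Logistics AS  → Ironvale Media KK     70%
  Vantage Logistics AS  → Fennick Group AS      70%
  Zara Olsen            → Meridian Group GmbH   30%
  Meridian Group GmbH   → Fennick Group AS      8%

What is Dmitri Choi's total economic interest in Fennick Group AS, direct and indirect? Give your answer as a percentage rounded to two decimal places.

85.10%

Dmitri reaches Fennick along 3 paths.
Direct stake: 20% = 20%.
Via Meridian: 70% × 8% = 5.6%.
Via Vantage: 85% × 70% = 59.5%.
Total: 20% + 5.6% + 59.5% = 85.1%.
Rounded: 85.10%.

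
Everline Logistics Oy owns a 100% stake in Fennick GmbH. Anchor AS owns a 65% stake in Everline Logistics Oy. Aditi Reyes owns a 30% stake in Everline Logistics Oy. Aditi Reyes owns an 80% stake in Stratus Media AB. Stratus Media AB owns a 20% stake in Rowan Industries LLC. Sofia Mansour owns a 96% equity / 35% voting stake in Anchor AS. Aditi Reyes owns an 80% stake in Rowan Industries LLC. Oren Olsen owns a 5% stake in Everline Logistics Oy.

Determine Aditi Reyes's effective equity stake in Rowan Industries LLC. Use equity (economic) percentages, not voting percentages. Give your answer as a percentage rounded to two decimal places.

96.00%

Aditi reaches Rowan along 2 paths.
Via Stratus: 80% × 20% = 16%.
Direct stake: 80% = 80%.
Total: 16% + 80% = 96%.
Rounded: 96.00%.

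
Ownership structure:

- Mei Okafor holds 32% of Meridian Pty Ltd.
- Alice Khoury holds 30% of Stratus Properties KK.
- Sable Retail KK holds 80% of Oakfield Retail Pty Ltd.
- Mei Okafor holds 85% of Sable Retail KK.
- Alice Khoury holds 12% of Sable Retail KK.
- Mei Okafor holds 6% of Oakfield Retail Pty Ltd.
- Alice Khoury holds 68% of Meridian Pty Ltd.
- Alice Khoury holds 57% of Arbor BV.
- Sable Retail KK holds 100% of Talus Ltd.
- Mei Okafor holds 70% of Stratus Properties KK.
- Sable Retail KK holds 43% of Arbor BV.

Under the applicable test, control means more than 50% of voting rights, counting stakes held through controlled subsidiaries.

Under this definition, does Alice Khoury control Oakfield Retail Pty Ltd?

Alice holds 68% of Meridian, so Alice controls Meridian.
Alice holds 57% of Arbor, so Alice controls Arbor.
Neither Alice nor any entity Alice controls holds any voting interest in Oakfield.
So Alice does not control Oakfield.

No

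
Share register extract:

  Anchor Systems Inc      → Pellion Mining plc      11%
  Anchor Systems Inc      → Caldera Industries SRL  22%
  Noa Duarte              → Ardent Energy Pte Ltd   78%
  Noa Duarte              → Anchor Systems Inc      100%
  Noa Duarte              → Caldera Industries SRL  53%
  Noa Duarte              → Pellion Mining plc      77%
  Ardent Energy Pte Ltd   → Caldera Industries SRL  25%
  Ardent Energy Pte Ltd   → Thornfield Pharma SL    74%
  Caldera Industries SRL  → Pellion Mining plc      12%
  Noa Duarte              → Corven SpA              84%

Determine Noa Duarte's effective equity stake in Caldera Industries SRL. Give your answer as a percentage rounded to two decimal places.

Noa reaches Caldera along 3 paths.
Via Ardent: 78% × 25% = 19.5%.
Direct stake: 53% = 53%.
Via Anchor: 100% × 22% = 22%.
Total: 19.5% + 53% + 22% = 94.5%.
Rounded: 94.50%.

94.50%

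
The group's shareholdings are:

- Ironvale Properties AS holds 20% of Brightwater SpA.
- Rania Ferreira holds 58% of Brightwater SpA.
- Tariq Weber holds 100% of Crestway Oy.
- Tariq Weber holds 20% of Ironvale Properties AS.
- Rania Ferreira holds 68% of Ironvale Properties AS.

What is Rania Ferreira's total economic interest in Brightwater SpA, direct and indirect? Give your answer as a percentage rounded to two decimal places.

Rania reaches Brightwater along 2 paths.
Via Ironvale: 68% × 20% = 13.6%.
Direct stake: 58% = 58%.
Total: 13.6% + 58% = 71.6%.
Rounded: 71.60%.

71.60%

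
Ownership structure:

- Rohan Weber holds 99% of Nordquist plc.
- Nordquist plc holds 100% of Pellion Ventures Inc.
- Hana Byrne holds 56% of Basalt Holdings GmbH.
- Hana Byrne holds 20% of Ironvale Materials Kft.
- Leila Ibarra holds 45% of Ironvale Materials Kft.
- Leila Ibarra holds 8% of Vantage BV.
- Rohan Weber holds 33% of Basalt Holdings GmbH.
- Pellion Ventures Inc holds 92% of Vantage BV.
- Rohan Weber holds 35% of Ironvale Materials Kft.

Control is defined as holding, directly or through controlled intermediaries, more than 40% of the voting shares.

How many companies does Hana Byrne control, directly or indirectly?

Hana holds 56% of Basalt, so Hana controls Basalt.
No other company's threshold is met.
Hana controls 1 company.

1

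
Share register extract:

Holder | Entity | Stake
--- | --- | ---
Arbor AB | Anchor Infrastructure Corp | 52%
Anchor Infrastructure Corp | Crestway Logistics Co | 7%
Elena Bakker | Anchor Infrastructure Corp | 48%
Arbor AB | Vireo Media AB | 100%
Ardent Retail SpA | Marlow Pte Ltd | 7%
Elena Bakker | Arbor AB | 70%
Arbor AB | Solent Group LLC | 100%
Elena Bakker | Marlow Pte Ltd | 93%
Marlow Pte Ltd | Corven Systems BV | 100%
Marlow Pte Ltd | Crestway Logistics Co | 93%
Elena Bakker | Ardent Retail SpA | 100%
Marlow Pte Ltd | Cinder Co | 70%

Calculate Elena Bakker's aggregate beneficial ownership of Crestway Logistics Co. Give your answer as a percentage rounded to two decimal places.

98.91%

Elena reaches Crestway along 4 paths.
Via Marlow: 93% × 93% = 86.49%.
Via Ardent → Marlow: 100% × 7% × 93% = 6.51%.
Via Anchor: 48% × 7% = 3.36%.
Via Arbor → Anchor: 70% × 52% × 7% = 2.548%.
Total: 86.49% + 6.51% + 3.36% + 2.548% = 98.908%.
Rounded: 98.91%.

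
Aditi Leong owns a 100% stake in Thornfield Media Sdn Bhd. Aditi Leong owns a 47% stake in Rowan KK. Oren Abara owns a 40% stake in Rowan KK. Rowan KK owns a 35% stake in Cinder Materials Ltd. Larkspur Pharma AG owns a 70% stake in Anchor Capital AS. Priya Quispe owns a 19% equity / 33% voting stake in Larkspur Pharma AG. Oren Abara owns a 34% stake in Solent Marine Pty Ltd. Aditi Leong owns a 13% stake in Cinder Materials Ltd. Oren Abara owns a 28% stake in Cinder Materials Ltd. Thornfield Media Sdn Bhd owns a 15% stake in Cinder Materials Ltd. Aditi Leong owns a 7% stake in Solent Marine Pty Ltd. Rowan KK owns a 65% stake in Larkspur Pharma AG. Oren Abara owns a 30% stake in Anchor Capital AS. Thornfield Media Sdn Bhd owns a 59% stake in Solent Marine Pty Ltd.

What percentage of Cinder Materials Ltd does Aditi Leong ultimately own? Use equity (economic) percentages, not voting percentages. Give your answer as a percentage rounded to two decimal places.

Aditi reaches Cinder along 3 paths.
Direct stake: 13% = 13%.
Via Rowan: 47% × 35% = 16.45%.
Via Thornfield: 100% × 15% = 15%.
Total: 13% + 16.45% + 15% = 44.45%.

44.45%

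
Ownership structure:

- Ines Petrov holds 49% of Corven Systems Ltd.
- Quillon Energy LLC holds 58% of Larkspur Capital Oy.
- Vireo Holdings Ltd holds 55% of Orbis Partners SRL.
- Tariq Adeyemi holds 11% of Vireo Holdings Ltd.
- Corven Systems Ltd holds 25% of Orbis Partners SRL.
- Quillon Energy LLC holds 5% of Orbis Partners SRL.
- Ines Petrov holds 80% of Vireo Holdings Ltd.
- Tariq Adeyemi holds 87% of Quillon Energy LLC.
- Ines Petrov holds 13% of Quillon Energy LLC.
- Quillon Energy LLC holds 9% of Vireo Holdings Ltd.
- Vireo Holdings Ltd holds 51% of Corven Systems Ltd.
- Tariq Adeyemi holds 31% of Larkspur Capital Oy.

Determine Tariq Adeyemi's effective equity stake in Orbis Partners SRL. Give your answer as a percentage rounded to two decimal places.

Tariq reaches Orbis along 5 paths.
Via Quillon → Vireo: 87% × 9% × 55% = 4.3065%.
Via Vireo: 11% × 55% = 6.05%.
Via Quillon → Vireo → Corven: 87% × 9% × 51% × 25% = 0.998325%.
Via Vireo → Corven: 11% × 51% × 25% = 1.4025%.
Via Quillon: 87% × 5% = 4.35%.
Total: 4.3065% + 6.05% + 0.998325% + 1.4025% + 4.35% = 17.107325%.
Rounded: 17.11%.

17.11%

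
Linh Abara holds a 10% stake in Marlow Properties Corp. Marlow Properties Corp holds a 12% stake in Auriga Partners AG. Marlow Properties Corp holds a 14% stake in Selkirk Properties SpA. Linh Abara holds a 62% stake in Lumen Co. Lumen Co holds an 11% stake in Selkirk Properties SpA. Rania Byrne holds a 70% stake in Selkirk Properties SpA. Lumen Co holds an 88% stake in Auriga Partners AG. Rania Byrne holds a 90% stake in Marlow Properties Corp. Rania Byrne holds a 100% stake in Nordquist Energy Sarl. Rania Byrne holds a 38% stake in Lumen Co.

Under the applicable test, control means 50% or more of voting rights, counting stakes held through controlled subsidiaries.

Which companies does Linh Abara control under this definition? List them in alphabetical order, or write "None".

Auriga Partners AG, Lumen Co

Linh holds 62% of Lumen, so Linh controls Lumen.
Lumen holds 88% of Auriga, so Linh controls Auriga.
No other company's threshold is met.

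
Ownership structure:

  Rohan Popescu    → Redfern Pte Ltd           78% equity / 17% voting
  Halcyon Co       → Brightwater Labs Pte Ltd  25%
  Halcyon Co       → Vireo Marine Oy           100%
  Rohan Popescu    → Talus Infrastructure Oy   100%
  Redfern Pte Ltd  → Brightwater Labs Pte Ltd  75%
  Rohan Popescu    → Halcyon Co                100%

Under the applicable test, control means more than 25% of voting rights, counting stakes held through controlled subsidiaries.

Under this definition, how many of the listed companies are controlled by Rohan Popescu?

3

Rohan holds 100% of Halcyon, so Rohan controls Halcyon.
Rohan holds 100% of Talus, so Rohan controls Talus.
Halcyon holds 100% of Vireo, so Rohan controls Vireo.
No other company's threshold is met.
Rohan controls 3 companies.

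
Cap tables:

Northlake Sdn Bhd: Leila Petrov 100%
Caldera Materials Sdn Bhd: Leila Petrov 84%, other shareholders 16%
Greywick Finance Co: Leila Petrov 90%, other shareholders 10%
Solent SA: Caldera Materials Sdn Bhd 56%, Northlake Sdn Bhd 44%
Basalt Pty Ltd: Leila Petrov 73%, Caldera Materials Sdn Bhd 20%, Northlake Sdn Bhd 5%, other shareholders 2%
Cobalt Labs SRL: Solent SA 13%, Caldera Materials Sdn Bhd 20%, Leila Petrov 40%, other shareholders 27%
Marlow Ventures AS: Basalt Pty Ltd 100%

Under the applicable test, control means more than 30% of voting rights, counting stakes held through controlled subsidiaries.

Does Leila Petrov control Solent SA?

Leila holds 100% of Northlake, so Leila controls Northlake.
Leila holds 84% of Caldera, so Leila controls Caldera.
Caldera and Northlake together hold 56% + 44% = 100% of Solent, so Leila controls Solent.

Yes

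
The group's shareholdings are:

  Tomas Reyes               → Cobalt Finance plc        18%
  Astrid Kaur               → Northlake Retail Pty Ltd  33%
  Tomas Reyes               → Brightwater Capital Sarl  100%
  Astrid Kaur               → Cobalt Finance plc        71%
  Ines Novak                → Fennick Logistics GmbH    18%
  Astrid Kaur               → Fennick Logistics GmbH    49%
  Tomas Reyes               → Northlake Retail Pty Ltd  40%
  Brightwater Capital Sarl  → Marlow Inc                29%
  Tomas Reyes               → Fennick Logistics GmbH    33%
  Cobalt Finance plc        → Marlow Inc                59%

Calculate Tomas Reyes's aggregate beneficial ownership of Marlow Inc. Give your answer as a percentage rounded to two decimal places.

39.62%

Tomas reaches Marlow along 2 paths.
Via Cobalt: 18% × 59% = 10.62%.
Via Brightwater: 100% × 29% = 29%.
Total: 10.62% + 29% = 39.62%.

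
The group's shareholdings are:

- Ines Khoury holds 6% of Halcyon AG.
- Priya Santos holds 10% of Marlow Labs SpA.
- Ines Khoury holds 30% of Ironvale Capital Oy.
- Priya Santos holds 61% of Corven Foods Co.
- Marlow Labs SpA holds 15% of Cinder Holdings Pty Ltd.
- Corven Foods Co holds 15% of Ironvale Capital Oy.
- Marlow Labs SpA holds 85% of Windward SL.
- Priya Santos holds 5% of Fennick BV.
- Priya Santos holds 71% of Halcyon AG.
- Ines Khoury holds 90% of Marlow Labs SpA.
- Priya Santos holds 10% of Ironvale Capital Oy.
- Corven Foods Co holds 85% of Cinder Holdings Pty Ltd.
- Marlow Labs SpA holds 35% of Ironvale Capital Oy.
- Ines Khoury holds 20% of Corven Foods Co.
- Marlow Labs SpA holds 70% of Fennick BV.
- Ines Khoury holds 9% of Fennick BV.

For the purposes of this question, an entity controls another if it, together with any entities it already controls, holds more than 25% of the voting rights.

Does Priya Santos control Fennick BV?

No

Priya holds 71% of Halcyon, so Priya controls Halcyon.
Priya holds 61% of Corven, so Priya controls Corven.
Corven holds 85% of Cinder, so Priya controls Cinder.
In Fennick, Priya's side holds only 5%, not > 25%.
So Priya does not control Fennick.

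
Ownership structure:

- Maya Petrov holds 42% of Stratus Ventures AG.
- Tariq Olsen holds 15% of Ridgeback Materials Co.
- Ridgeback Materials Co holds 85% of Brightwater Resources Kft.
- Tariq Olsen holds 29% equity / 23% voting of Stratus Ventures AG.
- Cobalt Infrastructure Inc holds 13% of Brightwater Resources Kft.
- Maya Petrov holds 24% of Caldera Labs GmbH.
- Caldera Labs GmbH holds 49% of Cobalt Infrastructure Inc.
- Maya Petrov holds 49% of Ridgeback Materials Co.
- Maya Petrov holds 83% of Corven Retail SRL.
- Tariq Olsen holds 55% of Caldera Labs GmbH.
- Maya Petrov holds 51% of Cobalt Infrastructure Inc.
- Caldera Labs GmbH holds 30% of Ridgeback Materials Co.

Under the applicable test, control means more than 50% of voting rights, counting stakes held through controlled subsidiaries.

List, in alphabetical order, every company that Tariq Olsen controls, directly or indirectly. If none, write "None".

Caldera Labs GmbH

Tariq holds 55% of Caldera, so Tariq controls Caldera.
No other company's threshold is met.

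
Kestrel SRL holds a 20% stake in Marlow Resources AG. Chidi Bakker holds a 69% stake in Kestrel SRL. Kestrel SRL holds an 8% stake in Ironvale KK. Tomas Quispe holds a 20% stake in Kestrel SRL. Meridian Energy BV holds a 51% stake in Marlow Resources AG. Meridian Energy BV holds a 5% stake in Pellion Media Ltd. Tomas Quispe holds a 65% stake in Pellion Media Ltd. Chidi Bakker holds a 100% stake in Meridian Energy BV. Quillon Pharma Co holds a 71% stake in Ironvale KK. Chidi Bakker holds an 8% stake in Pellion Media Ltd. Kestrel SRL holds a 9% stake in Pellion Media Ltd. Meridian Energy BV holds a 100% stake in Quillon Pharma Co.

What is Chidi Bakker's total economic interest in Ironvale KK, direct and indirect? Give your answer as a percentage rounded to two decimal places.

Chidi reaches Ironvale along 2 paths.
Via Meridian → Quillon: 100% × 100% × 71% = 71%.
Via Kestrel: 69% × 8% = 5.52%.
Total: 71% + 5.52% = 76.52%.

76.52%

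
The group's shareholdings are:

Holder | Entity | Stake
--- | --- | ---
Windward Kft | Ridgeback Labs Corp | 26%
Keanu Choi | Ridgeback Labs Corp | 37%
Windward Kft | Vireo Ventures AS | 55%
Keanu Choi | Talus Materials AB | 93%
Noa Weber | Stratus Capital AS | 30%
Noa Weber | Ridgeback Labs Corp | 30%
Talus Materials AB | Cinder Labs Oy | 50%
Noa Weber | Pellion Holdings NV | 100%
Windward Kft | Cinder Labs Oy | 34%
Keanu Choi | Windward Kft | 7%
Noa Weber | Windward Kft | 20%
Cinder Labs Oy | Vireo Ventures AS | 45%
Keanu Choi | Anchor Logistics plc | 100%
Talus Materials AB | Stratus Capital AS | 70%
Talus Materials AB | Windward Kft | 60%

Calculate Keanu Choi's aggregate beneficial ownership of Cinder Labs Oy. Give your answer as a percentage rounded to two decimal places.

67.85%

Keanu reaches Cinder along 3 paths.
Via Talus → Windward: 93% × 60% × 34% = 18.972%.
Via Windward: 7% × 34% = 2.38%.
Via Talus: 93% × 50% = 46.5%.
Total: 18.972% + 2.38% + 46.5% = 67.852%.
Rounded: 67.85%.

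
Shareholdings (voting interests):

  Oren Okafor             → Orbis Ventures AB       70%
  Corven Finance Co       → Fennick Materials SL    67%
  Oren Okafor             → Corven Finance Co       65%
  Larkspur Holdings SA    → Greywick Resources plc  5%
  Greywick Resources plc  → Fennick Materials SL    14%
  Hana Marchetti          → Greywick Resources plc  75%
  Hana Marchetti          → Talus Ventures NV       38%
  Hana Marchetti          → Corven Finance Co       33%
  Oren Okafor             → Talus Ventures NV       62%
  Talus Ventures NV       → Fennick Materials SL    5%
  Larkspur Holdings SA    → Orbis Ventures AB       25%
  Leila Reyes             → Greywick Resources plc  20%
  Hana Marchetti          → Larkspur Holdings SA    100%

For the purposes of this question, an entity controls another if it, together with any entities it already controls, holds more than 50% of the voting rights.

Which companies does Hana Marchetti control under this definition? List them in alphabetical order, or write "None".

Hana holds 100% of Larkspur, so Hana controls Larkspur.
Larkspur and Hana together hold 5% + 75% = 80% of Greywick, so Hana controls Greywick.
No other company's threshold is met.

Greywick Resources plc, Larkspur Holdings SA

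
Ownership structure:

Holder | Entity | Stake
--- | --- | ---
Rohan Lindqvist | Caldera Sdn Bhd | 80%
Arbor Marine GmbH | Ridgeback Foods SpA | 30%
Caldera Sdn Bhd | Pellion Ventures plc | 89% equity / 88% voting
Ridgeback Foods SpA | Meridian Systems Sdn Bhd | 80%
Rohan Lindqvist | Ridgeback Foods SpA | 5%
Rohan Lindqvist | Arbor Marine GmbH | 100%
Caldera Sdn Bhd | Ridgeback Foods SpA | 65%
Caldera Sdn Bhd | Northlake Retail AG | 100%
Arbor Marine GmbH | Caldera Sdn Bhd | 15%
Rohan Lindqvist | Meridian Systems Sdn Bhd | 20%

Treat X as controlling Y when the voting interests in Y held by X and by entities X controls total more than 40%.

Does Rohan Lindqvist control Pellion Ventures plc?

Rohan holds 100% of Arbor, so Rohan controls Arbor.
Arbor and Rohan together hold 15% + 80% = 95% of Caldera, so Rohan controls Caldera.
Caldera holds 88% of Pellion, so Rohan controls Pellion.

Yes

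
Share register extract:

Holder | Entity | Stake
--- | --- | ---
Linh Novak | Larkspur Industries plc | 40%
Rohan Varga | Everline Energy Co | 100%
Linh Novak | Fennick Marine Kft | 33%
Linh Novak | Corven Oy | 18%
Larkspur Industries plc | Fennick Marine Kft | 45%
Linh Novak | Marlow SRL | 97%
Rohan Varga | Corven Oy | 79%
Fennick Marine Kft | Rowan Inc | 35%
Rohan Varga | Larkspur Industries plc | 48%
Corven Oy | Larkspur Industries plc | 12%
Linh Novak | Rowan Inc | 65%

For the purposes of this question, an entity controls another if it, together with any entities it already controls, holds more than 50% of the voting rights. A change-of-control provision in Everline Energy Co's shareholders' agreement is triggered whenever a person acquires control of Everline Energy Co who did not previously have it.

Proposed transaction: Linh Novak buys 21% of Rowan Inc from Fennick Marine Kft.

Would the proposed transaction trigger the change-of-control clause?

The purchase adds only to Linh's holdings (Fennick's stake shrinks), so Linh is the only person who could newly come to control Everline.
Linh holds 65% of Rowan, so Linh controls Rowan.
Linh holds 97% of Marlow, so Linh controls Marlow.
Neither Linh nor any entity Linh controls holds any voting interest in Everline.
So before the transaction, Linh does not control Everline.
After the purchase, Linh's direct stake in Rowan rises to 65% + 21% = 86%, and Fennick's stake falls to 14%.
Linh holds 86% of Rowan, so Linh controls Rowan.
After the transaction, neither Linh nor any entity Linh controls holds a voting interest in Everline, so Linh still does not control it.
No new person acquires control, so the clause is not triggered.

No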